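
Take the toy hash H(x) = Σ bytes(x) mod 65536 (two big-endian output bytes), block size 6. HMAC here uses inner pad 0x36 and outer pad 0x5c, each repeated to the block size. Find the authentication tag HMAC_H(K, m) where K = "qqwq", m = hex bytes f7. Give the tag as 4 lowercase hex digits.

01e5

Key "qqwq" = 71 71 77 71 is 4 bytes ≤ B = 6; zero-pad to 6 bytes: K' = 71 71 77 71 00 00.
K' ⊕ ipad = 47 47 41 47 36 36.  K' ⊕ opad = 2d 2d 2b 2d 5c 5c.
Inner input = (K'⊕ipad) ∥ m = 47 47 41 47 36 36 ∥ f7.
Inner hash: sum = 71+71+65+71+54+54+247 = 633 → 02 79.
Outer input = (K'⊕opad) ∥ inner = 2d 2d 2b 2d 5c 5c ∥ 02 79.
Outer hash (tag): sum = 45+45+43+45+92+92+2+121 = 485 → 01 e5.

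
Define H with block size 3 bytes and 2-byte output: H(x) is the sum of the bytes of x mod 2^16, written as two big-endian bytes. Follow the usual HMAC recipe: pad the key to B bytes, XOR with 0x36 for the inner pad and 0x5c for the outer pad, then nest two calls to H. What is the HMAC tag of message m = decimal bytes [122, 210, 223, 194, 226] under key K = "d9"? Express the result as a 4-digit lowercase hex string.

Key "d9" = 64 39 is 2 bytes ≤ B = 3; zero-pad to 3 bytes: K' = 64 39 00.
K' ⊕ ipad = 52 0f 36.  K' ⊕ opad = 38 65 5c.
Inner input = (K'⊕ipad) ∥ m = 52 0f 36 ∥ 7a d2 df c2 e2.
Inner hash: sum = 82+15+54+122+210+223+194+226 = 1126 → 04 66.
Outer input = (K'⊕opad) ∥ inner = 38 65 5c ∥ 04 66.
Outer hash (tag): sum = 56+101+92+4+102 = 355 → 01 63.

0163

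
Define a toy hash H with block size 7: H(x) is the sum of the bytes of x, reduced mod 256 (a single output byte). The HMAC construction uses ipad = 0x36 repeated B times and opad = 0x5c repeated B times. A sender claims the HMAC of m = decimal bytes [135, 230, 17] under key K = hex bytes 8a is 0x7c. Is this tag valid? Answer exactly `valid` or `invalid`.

valid

Key hex bytes 8a is 1 byte ≤ B = 7; zero-pad to 7 bytes: K' = 8a 00 00 00 00 00 00.
K' ⊕ ipad = bc 36 36 36 36 36 36; K' ⊕ opad = d6 5c 5c 5c 5c 5c 5c.
Inner hash: sum = 188+54+54+54+54+54+54+135+230+17 = 894; mod 256 = 126 → 7e.
Outer hash (recomputed tag): sum = 214+92+92+92+92+92+92+126 = 892; mod 256 = 124 → 7c.
Recomputed tag = 7c; claimed = 7c → match.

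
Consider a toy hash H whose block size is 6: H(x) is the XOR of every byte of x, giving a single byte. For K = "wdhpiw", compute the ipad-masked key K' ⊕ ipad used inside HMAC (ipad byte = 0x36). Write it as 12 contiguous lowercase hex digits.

41525e465f41

Key "wdhpiw" = 77 64 68 70 69 77 is exactly B = 6 bytes: K' = 77 64 68 70 69 77.
XOR each byte with 0x36: 77⊕36=41, 64⊕36=52, 68⊕36=5e, 70⊕36=46, 69⊕36=5f, 77⊕36=41.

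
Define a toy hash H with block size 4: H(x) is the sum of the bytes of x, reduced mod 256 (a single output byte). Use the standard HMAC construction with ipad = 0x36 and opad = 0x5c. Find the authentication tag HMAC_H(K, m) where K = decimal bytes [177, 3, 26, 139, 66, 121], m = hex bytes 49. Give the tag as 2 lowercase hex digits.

69

Key decimal bytes [177, 3, 26, 139, 66, 121] = b1 03 1a 8b 42 79 is 6 bytes > B = 4, so hash it first: H(key) = 14, then zero-pad to 4 bytes: K' = 14 00 00 00.
K' ⊕ ipad = 22 36 36 36.  K' ⊕ opad = 48 5c 5c 5c.
Inner input = (K'⊕ipad) ∥ m = 22 36 36 36 ∥ 49.
Inner hash: sum = 34+54+54+54+73 = 269; mod 256 = 13 → 0d.
Outer input = (K'⊕opad) ∥ inner = 48 5c 5c 5c ∥ 0d.
Outer hash (tag): sum = 72+92+92+92+13 = 361; mod 256 = 105 → 69.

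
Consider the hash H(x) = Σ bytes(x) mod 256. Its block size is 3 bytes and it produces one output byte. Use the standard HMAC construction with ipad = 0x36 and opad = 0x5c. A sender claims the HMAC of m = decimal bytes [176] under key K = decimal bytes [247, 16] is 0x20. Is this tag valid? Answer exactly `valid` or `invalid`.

valid

Key decimal bytes [247, 16] = f7 10 is 2 bytes ≤ B = 3; zero-pad to 3 bytes: K' = f7 10 00.
K' ⊕ ipad = c1 26 36; K' ⊕ opad = ab 4c 5c.
Inner hash: sum = 193+38+54+176 = 461; mod 256 = 205 → cd.
Outer hash (recomputed tag): sum = 171+76+92+205 = 544; mod 256 = 32 → 20.
Recomputed tag = 20; claimed = 20 → match.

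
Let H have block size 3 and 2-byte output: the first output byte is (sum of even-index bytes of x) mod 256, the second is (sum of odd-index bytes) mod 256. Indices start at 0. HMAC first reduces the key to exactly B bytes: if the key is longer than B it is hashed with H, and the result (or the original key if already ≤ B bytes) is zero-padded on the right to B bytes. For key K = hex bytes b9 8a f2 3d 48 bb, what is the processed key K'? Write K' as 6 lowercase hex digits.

|K| = 6 > B = 3, so first hash the key.
H(K): even-index sum = 499 mod 256 = 243; odd-index sum = 386 mod 256 = 130 → f3 82.
Zero-pad H(K) = f3 82 to 3 bytes: K' = f3 82 00.

f38200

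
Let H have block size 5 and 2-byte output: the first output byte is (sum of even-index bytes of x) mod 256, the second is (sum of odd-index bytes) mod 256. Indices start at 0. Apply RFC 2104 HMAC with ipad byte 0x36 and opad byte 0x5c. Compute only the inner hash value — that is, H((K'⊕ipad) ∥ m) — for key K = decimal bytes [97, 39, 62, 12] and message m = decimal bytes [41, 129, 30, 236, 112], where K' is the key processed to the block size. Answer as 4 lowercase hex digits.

0202

Key decimal bytes [97, 39, 62, 12] = 61 27 3e 0c is 4 bytes ≤ B = 5; zero-pad to 5 bytes: K' = 61 27 3e 0c 00.
K' ⊕ ipad = 57 11 08 3a 36.
Inner input = 57 11 08 3a 36 ∥ 29 81 1e ec 70.
Inner hash: even-index sum = 514 mod 256 = 2; odd-index sum = 258 mod 256 = 2 → 02 02.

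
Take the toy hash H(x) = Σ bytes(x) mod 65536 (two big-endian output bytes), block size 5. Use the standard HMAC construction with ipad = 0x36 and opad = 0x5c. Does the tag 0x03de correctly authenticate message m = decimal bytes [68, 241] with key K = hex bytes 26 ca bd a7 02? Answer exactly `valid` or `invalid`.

valid

Key hex bytes 26 ca bd a7 02 is exactly B = 5 bytes: K' = 26 ca bd a7 02.
K' ⊕ ipad = 10 fc 8b 91 34; K' ⊕ opad = 7a 96 e1 fb 5e.
Inner hash: sum = 16+252+139+145+52+68+241 = 913 → 03 91.
Outer hash (recomputed tag): sum = 122+150+225+251+94+3+145 = 990 → 03 de.
Recomputed tag = 03de; claimed = 03de → match.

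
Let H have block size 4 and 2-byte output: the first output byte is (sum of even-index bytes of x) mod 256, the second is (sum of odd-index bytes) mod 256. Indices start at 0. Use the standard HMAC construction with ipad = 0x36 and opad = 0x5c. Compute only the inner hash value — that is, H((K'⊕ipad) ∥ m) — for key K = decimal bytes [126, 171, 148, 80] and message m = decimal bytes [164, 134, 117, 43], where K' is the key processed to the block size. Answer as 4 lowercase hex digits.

03b4

Key decimal bytes [126, 171, 148, 80] = 7e ab 94 50 is exactly B = 4 bytes: K' = 7e ab 94 50.
K' ⊕ ipad = 48 9d a2 66.
Inner input = 48 9d a2 66 ∥ a4 86 75 2b.
Inner hash: even-index sum = 515 mod 256 = 3; odd-index sum = 436 mod 256 = 180 → 03 b4.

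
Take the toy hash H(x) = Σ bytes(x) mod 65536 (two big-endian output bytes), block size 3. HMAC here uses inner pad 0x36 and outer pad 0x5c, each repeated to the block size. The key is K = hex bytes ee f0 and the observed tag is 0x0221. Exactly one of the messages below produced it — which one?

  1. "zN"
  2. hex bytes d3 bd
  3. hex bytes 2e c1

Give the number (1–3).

Key hex bytes ee f0 is 2 bytes ≤ B = 3; zero-pad to 3 bytes: K' = ee f0 00.
K' ⊕ ipad = d8 c6 36; K' ⊕ opad = b2 ac 5c.
m1: inner = H(d8 c6 36 7a 4e) = 02 9c; tag = H(b2 ac 5c 02 9c) = 0258
m2: inner = H(d8 c6 36 d3 bd) = 03 64; tag = H(b2 ac 5c 03 64) = 0221 ← matches
m3: inner = H(d8 c6 36 2e c1) = 02 c3; tag = H(b2 ac 5c 02 c3) = 027f

2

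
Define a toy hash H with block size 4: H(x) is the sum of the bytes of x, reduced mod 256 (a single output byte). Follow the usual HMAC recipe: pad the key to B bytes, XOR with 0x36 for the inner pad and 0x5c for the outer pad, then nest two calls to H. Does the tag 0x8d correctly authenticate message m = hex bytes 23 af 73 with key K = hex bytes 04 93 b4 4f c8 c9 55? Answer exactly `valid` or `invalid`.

valid

Key hex bytes 04 93 b4 4f c8 c9 55 is 7 bytes > B = 4, so hash it first: H(key) = 80, then zero-pad to 4 bytes: K' = 80 00 00 00.
K' ⊕ ipad = b6 36 36 36; K' ⊕ opad = dc 5c 5c 5c.
Inner hash: sum = 182+54+54+54+35+175+115 = 669; mod 256 = 157 → 9d.
Outer hash (recomputed tag): sum = 220+92+92+92+157 = 653; mod 256 = 141 → 8d.
Recomputed tag = 8d; claimed = 8d → match.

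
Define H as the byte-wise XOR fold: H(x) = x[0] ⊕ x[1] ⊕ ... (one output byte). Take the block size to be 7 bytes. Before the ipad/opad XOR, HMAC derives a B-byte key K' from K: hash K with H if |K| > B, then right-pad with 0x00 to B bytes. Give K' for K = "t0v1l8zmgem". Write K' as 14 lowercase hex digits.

2f000000000000

|K| = 11 > B = 7, so first hash the key.
H(K): XOR 74⊕30⊕76⊕31⊕6c⊕38⊕7a⊕6d⊕67⊕65⊕6d = 2f.
Zero-pad H(K) = 2f to 7 bytes: K' = 2f 00 00 00 00 00 00.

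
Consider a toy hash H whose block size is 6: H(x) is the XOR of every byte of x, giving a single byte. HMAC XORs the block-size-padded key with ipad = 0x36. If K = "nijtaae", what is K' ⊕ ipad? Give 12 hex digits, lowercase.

4a3636363636

Key "nijtaae" = 6e 69 6a 74 61 61 65 is 7 bytes > B = 6, so hash it first: H(key) = 7c, then zero-pad to 6 bytes: K' = 7c 00 00 00 00 00.
XOR each byte with 0x36: 7c⊕36=4a, 00⊕36=36, 00⊕36=36, 00⊕36=36, 00⊕36=36, 00⊕36=36.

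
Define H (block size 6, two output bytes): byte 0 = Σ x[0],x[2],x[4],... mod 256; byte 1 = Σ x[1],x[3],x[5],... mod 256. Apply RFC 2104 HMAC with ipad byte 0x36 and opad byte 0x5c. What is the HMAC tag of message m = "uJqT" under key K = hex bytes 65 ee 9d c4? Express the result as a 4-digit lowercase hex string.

7044

Key hex bytes 65 ee 9d c4 is 4 bytes ≤ B = 6; zero-pad to 6 bytes: K' = 65 ee 9d c4 00 00.
K' ⊕ ipad = 53 d8 ab f2 36 36.  K' ⊕ opad = 39 b2 c1 98 5c 5c.
Inner input = (K'⊕ipad) ∥ m = 53 d8 ab f2 36 36 ∥ 75 4a 71 54.
Inner hash: even-index sum = 538 mod 256 = 26; odd-index sum = 670 mod 256 = 158 → 1a 9e.
Outer input = (K'⊕opad) ∥ inner = 39 b2 c1 98 5c 5c ∥ 1a 9e.
Outer hash (tag): even-index sum = 368 mod 256 = 112; odd-index sum = 580 mod 256 = 68 → 70 44.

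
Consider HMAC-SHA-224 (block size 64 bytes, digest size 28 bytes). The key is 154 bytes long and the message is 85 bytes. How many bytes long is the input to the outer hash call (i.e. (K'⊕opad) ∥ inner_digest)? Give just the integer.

Key is 154 > 64 bytes, so it is hashed to 28 bytes then zero-padded to 64: |K'| = 64.
Outer input = (K'⊕opad) ∥ H(inner) → 64 + 28 = 92 bytes.

92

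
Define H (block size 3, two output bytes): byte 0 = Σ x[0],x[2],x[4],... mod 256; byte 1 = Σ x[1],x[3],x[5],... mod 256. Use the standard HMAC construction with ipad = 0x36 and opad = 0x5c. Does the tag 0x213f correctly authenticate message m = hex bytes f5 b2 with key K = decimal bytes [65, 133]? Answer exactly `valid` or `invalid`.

invalid

Key decimal bytes [65, 133] = 41 85 is 2 bytes ≤ B = 3; zero-pad to 3 bytes: K' = 41 85 00.
K' ⊕ ipad = 77 b3 36; K' ⊕ opad = 1d d9 5c.
Inner hash: even-index sum = 351 mod 256 = 95; odd-index sum = 424 mod 256 = 168 → 5f a8.
Outer hash (recomputed tag): even-index sum = 289 mod 256 = 33; odd-index sum = 312 mod 256 = 56 → 21 38.
Recomputed tag = 2138; claimed = 213f → mismatch.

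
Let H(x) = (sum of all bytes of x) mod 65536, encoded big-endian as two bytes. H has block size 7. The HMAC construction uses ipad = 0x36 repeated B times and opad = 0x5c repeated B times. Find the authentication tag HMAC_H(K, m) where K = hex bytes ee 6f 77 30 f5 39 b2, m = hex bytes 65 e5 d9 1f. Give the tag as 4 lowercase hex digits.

Key hex bytes ee 6f 77 30 f5 39 b2 is exactly B = 7 bytes: K' = ee 6f 77 30 f5 39 b2.
K' ⊕ ipad = d8 59 41 06 c3 0f 84.  K' ⊕ opad = b2 33 2b 6c a9 65 ee.
Inner input = (K'⊕ipad) ∥ m = d8 59 41 06 c3 0f 84 ∥ 65 e5 d9 1f.
Inner hash: sum = 216+89+65+6+195+15+132+101+229+217+31 = 1296 → 05 10.
Outer input = (K'⊕opad) ∥ inner = b2 33 2b 6c a9 65 ee ∥ 05 10.
Outer hash (tag): sum = 178+51+43+108+169+101+238+5+16 = 909 → 03 8d.

038d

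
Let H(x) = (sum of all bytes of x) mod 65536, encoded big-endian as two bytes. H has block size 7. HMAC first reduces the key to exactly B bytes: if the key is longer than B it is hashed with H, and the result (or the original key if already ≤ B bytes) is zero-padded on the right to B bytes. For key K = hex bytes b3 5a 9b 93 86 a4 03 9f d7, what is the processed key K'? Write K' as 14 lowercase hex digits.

|K| = 9 > B = 7, so first hash the key.
H(K): sum = 179+90+155+147+134+164+3+159+215 = 1246 → 04 de.
Zero-pad H(K) = 04 de to 7 bytes: K' = 04 de 00 00 00 00 00.

04de0000000000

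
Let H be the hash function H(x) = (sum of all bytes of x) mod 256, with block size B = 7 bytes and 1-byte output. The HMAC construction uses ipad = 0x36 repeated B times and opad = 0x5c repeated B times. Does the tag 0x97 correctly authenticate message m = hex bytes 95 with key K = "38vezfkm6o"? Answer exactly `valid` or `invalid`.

Key "38vezfkm6o" = 33 38 76 65 7a 66 6b 6d 36 6f is 10 bytes > B = 7, so hash it first: H(key) = a3, then zero-pad to 7 bytes: K' = a3 00 00 00 00 00 00.
K' ⊕ ipad = 95 36 36 36 36 36 36; K' ⊕ opad = ff 5c 5c 5c 5c 5c 5c.
Inner hash: sum = 149+54+54+54+54+54+54+149 = 622; mod 256 = 110 → 6e.
Outer hash (recomputed tag): sum = 255+92+92+92+92+92+92+110 = 917; mod 256 = 149 → 95.
Recomputed tag = 95; claimed = 97 → mismatch.

invalid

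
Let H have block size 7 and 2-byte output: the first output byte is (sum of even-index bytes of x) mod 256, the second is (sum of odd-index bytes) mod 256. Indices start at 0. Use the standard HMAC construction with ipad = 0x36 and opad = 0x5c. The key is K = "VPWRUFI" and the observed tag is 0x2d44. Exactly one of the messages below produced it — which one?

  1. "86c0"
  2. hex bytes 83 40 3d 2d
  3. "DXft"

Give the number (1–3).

2

Key "VPWRUFI" = 56 50 57 52 55 46 49 is exactly B = 7 bytes: K' = 56 50 57 52 55 46 49.
K' ⊕ ipad = 60 66 61 64 63 70 7f; K' ⊕ opad = 0a 0c 0b 0e 09 1a 15.
m1: inner = H(60 66 61 64 63 70 7f 38 36 63 30) = 09 d5; tag = H(0a 0c 0b 0e 09 1a 15 09 d5) = 083d
m2: inner = H(60 66 61 64 63 70 7f 83 40 3d 2d) = 10 fa; tag = H(0a 0c 0b 0e 09 1a 15 10 fa) = 2d44 ← matches
m3: inner = H(60 66 61 64 63 70 7f 44 58 66 74) = 6f e4; tag = H(0a 0c 0b 0e 09 1a 15 6f e4) = 17a3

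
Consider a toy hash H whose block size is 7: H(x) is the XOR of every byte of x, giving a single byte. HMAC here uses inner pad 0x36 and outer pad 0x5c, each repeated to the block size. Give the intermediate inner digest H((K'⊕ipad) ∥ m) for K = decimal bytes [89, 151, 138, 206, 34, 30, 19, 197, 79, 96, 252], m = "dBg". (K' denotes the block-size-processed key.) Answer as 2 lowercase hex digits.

c4

Key decimal bytes [89, 151, 138, 206, 34, 30, 19, 197, 79, 96, 252] = 59 97 8a ce 22 1e 13 c5 4f 60 fc is 11 bytes > B = 7, so hash it first: H(key) = b3, then zero-pad to 7 bytes: K' = b3 00 00 00 00 00 00.
K' ⊕ ipad = 85 36 36 36 36 36 36.
Inner input = 85 36 36 36 36 36 36 ∥ 64 42 67.
Inner hash: XOR 85⊕36⊕36⊕36⊕36⊕36⊕36⊕64⊕42⊕67 = c4.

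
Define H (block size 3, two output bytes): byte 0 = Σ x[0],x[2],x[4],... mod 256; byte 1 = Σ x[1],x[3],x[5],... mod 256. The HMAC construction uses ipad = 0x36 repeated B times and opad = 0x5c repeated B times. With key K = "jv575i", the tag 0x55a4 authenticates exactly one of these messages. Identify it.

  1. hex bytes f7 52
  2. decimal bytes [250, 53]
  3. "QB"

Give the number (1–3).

Key "jv575i" = 6a 76 35 37 35 69 is 6 bytes > B = 3, so hash it first: H(key) = d4 16, then zero-pad to 3 bytes: K' = d4 16 00.
K' ⊕ ipad = e2 20 36; K' ⊕ opad = 88 4a 5c.
m1: inner = H(e2 20 36 f7 52) = 6a 17; tag = H(88 4a 5c 6a 17) = fbb4
m2: inner = H(e2 20 36 fa 35) = 4d 1a; tag = H(88 4a 5c 4d 1a) = fe97
m3: inner = H(e2 20 36 51 42) = 5a 71; tag = H(88 4a 5c 5a 71) = 55a4 ← matches

3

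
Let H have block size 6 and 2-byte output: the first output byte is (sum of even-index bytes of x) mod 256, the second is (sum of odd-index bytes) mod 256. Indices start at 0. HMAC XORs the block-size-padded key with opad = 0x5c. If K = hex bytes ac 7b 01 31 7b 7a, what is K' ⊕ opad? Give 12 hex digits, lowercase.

Key hex bytes ac 7b 01 31 7b 7a is exactly B = 6 bytes: K' = ac 7b 01 31 7b 7a.
XOR each byte with 0x5c: ac⊕5c=f0, 7b⊕5c=27, 01⊕5c=5d, 31⊕5c=6d, 7b⊕5c=27, 7a⊕5c=26.

f0275d6d2726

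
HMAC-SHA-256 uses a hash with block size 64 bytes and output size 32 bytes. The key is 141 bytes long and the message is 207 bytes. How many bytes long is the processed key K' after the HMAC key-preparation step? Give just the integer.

Key is 141 > 64 bytes, so it is hashed to 32 bytes then zero-padded to 64: |K'| = 64.

64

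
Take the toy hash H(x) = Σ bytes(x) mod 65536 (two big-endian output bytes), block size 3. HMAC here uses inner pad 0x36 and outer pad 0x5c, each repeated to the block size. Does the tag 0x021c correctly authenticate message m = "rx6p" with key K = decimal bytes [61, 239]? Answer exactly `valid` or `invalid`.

Key decimal bytes [61, 239] = 3d ef is 2 bytes ≤ B = 3; zero-pad to 3 bytes: K' = 3d ef 00.
K' ⊕ ipad = 0b d9 36; K' ⊕ opad = 61 b3 5c.
Inner hash: sum = 11+217+54+114+120+54+112 = 682 → 02 aa.
Outer hash (recomputed tag): sum = 97+179+92+2+170 = 540 → 02 1c.
Recomputed tag = 021c; claimed = 021c → match.

valid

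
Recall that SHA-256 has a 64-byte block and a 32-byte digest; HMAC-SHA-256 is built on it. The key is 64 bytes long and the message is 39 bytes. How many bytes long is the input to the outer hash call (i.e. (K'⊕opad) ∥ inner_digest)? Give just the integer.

96

Key is 64 ≤ 64 bytes, zero-padded: |K'| = 64.
Outer input = (K'⊕opad) ∥ H(inner) → 64 + 32 = 96 bytes.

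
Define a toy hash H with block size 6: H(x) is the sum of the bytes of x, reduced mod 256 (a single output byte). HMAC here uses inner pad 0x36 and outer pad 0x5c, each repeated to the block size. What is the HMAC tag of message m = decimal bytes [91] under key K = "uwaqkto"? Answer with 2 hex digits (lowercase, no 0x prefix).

Key "uwaqkto" = 75 77 61 71 6b 74 6f is 7 bytes > B = 6, so hash it first: H(key) = 0c, then zero-pad to 6 bytes: K' = 0c 00 00 00 00 00.
K' ⊕ ipad = 3a 36 36 36 36 36.  K' ⊕ opad = 50 5c 5c 5c 5c 5c.
Inner input = (K'⊕ipad) ∥ m = 3a 36 36 36 36 36 ∥ 5b.
Inner hash: sum = 58+54+54+54+54+54+91 = 419; mod 256 = 163 → a3.
Outer input = (K'⊕opad) ∥ inner = 50 5c 5c 5c 5c 5c ∥ a3.
Outer hash (tag): sum = 80+92+92+92+92+92+163 = 703; mod 256 = 191 → bf.

bf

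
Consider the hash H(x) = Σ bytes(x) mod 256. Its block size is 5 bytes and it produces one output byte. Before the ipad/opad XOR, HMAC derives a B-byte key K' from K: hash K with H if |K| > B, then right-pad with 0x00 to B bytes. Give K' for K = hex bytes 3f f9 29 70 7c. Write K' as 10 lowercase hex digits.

3ff929707c

Key hex bytes 3f f9 29 70 7c is exactly B = 5 bytes: K' = 3f f9 29 70 7c.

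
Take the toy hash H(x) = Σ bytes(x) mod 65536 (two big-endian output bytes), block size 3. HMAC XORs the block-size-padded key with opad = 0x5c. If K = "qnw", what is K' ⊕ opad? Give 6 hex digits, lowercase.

2d322b

Key "qnw" = 71 6e 77 is exactly B = 3 bytes: K' = 71 6e 77.
XOR each byte with 0x5c: 71⊕5c=2d, 6e⊕5c=32, 77⊕5c=2b.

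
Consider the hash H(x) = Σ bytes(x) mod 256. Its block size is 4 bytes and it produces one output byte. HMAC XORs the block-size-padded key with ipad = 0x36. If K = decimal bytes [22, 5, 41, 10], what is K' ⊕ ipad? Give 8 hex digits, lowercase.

20331f3c

Key decimal bytes [22, 5, 41, 10] = 16 05 29 0a is exactly B = 4 bytes: K' = 16 05 29 0a.
XOR each byte with 0x36: 16⊕36=20, 05⊕36=33, 29⊕36=1f, 0a⊕36=3c.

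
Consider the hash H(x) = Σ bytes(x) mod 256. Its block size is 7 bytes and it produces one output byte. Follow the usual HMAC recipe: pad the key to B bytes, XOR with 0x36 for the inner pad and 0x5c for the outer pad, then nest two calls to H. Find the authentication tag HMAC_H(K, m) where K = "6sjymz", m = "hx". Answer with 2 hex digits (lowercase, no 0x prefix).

Key "6sjymz" = 36 73 6a 79 6d 7a is 6 bytes ≤ B = 7; zero-pad to 7 bytes: K' = 36 73 6a 79 6d 7a 00.
K' ⊕ ipad = 00 45 5c 4f 5b 4c 36.  K' ⊕ opad = 6a 2f 36 25 31 26 5c.
Inner input = (K'⊕ipad) ∥ m = 00 45 5c 4f 5b 4c 36 ∥ 68 78.
Inner hash: sum = 0+69+92+79+91+76+54+104+120 = 685; mod 256 = 173 → ad.
Outer input = (K'⊕opad) ∥ inner = 6a 2f 36 25 31 26 5c ∥ ad.
Outer hash (tag): sum = 106+47+54+37+49+38+92+173 = 596; mod 256 = 84 → 54.

54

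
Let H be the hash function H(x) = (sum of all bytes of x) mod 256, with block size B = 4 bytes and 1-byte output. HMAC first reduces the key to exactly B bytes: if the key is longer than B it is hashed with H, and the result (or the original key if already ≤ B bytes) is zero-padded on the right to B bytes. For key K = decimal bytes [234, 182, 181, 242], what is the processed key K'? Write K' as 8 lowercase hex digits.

eab6b5f2

Key decimal bytes [234, 182, 181, 242] = ea b6 b5 f2 is exactly B = 4 bytes: K' = ea b6 b5 f2.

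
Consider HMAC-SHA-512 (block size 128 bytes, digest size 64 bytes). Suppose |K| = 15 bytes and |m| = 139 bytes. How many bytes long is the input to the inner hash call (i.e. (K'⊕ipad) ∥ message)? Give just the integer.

Key is 15 ≤ 128 bytes, zero-padded: |K'| = 128.
Inner input = (K'⊕ipad) ∥ m → 128 + 139 = 267 bytes.

267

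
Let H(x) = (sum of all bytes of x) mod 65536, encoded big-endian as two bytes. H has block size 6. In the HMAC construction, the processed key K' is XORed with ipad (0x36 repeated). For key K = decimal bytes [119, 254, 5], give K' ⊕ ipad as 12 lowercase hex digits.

41c833363636

Key decimal bytes [119, 254, 5] = 77 fe 05 is 3 bytes ≤ B = 6; zero-pad to 6 bytes: K' = 77 fe 05 00 00 00.
XOR each byte with 0x36: 77⊕36=41, fe⊕36=c8, 05⊕36=33, 00⊕36=36, 00⊕36=36, 00⊕36=36.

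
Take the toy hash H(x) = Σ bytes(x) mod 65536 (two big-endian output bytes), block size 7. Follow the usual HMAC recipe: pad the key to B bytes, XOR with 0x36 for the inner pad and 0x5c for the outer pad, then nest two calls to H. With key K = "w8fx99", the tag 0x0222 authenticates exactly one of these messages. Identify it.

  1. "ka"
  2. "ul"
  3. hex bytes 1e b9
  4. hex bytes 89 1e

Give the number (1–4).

Key "w8fx99" = 77 38 66 78 39 39 is 6 bytes ≤ B = 7; zero-pad to 7 bytes: K' = 77 38 66 78 39 39 00.
K' ⊕ ipad = 41 0e 50 4e 0f 0f 36; K' ⊕ opad = 2b 64 3a 24 65 65 5c.
m1: inner = H(41 0e 50 4e 0f 0f 36 6b 61) = 02 0d; tag = H(2b 64 3a 24 65 65 5c 02 0d) = 0222 ← matches
m2: inner = H(41 0e 50 4e 0f 0f 36 75 6c) = 02 22; tag = H(2b 64 3a 24 65 65 5c 02 22) = 0237
m3: inner = H(41 0e 50 4e 0f 0f 36 1e b9) = 02 18; tag = H(2b 64 3a 24 65 65 5c 02 18) = 022d
m4: inner = H(41 0e 50 4e 0f 0f 36 89 1e) = 01 e8; tag = H(2b 64 3a 24 65 65 5c 01 e8) = 02fc

1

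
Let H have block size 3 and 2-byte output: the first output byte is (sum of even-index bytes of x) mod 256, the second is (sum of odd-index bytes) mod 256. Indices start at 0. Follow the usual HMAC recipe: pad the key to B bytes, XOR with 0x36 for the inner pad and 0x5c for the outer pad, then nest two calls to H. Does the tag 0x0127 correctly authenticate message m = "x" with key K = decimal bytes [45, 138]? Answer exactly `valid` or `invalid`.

Key decimal bytes [45, 138] = 2d 8a is 2 bytes ≤ B = 3; zero-pad to 3 bytes: K' = 2d 8a 00.
K' ⊕ ipad = 1b bc 36; K' ⊕ opad = 71 d6 5c.
Inner hash: even-index sum = 81 mod 256 = 81; odd-index sum = 308 mod 256 = 52 → 51 34.
Outer hash (recomputed tag): even-index sum = 257 mod 256 = 1; odd-index sum = 295 mod 256 = 39 → 01 27.
Recomputed tag = 0127; claimed = 0127 → match.

valid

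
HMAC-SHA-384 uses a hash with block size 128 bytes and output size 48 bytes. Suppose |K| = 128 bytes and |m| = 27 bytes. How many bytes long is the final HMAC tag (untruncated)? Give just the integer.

48

The tag is one SHA-384 digest: 48 bytes.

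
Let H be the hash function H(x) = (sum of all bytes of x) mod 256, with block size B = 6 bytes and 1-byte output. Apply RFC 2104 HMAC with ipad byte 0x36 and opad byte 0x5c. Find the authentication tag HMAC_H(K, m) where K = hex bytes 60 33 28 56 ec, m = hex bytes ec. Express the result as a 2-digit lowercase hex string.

Key hex bytes 60 33 28 56 ec is 5 bytes ≤ B = 6; zero-pad to 6 bytes: K' = 60 33 28 56 ec 00.
K' ⊕ ipad = 56 05 1e 60 da 36.  K' ⊕ opad = 3c 6f 74 0a b0 5c.
Inner input = (K'⊕ipad) ∥ m = 56 05 1e 60 da 36 ∥ ec.
Inner hash: sum = 86+5+30+96+218+54+236 = 725; mod 256 = 213 → d5.
Outer input = (K'⊕opad) ∥ inner = 3c 6f 74 0a b0 5c ∥ d5.
Outer hash (tag): sum = 60+111+116+10+176+92+213 = 778; mod 256 = 10 → 0a.

0a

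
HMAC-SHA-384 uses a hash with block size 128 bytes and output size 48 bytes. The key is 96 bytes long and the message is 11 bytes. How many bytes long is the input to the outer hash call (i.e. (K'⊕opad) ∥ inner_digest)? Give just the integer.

176

Key is 96 ≤ 128 bytes, zero-padded: |K'| = 128.
Outer input = (K'⊕opad) ∥ H(inner) → 128 + 48 = 176 bytes.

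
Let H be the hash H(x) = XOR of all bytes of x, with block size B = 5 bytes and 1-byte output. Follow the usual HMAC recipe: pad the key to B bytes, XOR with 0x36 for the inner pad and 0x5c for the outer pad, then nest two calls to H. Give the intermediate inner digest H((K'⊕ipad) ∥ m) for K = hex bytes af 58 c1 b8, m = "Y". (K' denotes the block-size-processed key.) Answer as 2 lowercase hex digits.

e1

Key hex bytes af 58 c1 b8 is 4 bytes ≤ B = 5; zero-pad to 5 bytes: K' = af 58 c1 b8 00.
K' ⊕ ipad = 99 6e f7 8e 36.
Inner input = 99 6e f7 8e 36 ∥ 59.
Inner hash: XOR 99⊕6e⊕f7⊕8e⊕36⊕59 = e1.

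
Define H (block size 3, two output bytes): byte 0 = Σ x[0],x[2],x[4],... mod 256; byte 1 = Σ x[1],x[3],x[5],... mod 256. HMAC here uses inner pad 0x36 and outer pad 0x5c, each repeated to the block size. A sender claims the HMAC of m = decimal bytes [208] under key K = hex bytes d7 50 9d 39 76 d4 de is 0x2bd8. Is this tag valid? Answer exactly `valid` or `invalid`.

Key hex bytes d7 50 9d 39 76 d4 de is 7 bytes > B = 3, so hash it first: H(key) = c8 5d, then zero-pad to 3 bytes: K' = c8 5d 00.
K' ⊕ ipad = fe 6b 36; K' ⊕ opad = 94 01 5c.
Inner hash: even-index sum = 308 mod 256 = 52; odd-index sum = 315 mod 256 = 59 → 34 3b.
Outer hash (recomputed tag): even-index sum = 299 mod 256 = 43; odd-index sum = 53 mod 256 = 53 → 2b 35.
Recomputed tag = 2b35; claimed = 2bd8 → mismatch.

invalid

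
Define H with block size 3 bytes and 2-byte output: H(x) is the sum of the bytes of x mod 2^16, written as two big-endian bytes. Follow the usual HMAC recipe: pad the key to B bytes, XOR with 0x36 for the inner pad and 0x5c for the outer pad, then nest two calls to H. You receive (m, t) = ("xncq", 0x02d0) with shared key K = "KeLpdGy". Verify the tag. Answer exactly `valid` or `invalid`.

invalid

Key "KeLpdGy" = 4b 65 4c 70 64 47 79 is 7 bytes > B = 3, so hash it first: H(key) = 02 90, then zero-pad to 3 bytes: K' = 02 90 00.
K' ⊕ ipad = 34 a6 36; K' ⊕ opad = 5e cc 5c.
Inner hash: sum = 52+166+54+120+110+99+113 = 714 → 02 ca.
Outer hash (recomputed tag): sum = 94+204+92+2+202 = 594 → 02 52.
Recomputed tag = 0252; claimed = 02d0 → mismatch.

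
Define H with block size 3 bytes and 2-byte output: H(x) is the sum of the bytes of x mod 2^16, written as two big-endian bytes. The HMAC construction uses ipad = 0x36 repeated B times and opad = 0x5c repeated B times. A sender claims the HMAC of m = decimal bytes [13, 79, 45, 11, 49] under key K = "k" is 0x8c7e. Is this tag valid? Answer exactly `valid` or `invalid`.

invalid

Key "k" = 6b is 1 byte ≤ B = 3; zero-pad to 3 bytes: K' = 6b 00 00.
K' ⊕ ipad = 5d 36 36; K' ⊕ opad = 37 5c 5c.
Inner hash: sum = 93+54+54+13+79+45+11+49 = 398 → 01 8e.
Outer hash (recomputed tag): sum = 55+92+92+1+142 = 382 → 01 7e.
Recomputed tag = 017e; claimed = 8c7e → mismatch.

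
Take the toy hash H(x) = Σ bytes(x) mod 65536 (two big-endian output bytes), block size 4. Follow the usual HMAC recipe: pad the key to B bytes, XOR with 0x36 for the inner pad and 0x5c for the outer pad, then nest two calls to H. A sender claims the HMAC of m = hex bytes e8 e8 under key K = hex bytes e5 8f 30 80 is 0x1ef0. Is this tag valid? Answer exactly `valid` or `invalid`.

invalid

Key hex bytes e5 8f 30 80 is exactly B = 4 bytes: K' = e5 8f 30 80.
K' ⊕ ipad = d3 b9 06 b6; K' ⊕ opad = b9 d3 6c dc.
Inner hash: sum = 211+185+6+182+232+232 = 1048 → 04 18.
Outer hash (recomputed tag): sum = 185+211+108+220+4+24 = 752 → 02 f0.
Recomputed tag = 02f0; claimed = 1ef0 → mismatch.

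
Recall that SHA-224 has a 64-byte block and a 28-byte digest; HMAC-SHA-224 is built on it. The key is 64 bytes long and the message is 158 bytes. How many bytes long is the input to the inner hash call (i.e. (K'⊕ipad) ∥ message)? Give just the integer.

222

Key is 64 ≤ 64 bytes, zero-padded: |K'| = 64.
Inner input = (K'⊕ipad) ∥ m → 64 + 158 = 222 bytes.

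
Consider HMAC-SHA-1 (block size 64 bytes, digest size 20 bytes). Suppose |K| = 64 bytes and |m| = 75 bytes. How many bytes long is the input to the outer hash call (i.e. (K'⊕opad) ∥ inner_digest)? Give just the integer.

Key is 64 ≤ 64 bytes, zero-padded: |K'| = 64.
Outer input = (K'⊕opad) ∥ H(inner) → 64 + 20 = 84 bytes.

84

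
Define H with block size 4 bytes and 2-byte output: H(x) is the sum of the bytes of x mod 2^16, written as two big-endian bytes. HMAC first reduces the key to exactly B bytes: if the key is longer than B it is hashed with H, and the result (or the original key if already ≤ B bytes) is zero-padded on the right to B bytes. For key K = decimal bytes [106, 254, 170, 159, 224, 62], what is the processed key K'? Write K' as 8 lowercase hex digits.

|K| = 6 > B = 4, so first hash the key.
H(K): sum = 106+254+170+159+224+62 = 975 → 03 cf.
Zero-pad H(K) = 03 cf to 4 bytes: K' = 03 cf 00 00.

03cf0000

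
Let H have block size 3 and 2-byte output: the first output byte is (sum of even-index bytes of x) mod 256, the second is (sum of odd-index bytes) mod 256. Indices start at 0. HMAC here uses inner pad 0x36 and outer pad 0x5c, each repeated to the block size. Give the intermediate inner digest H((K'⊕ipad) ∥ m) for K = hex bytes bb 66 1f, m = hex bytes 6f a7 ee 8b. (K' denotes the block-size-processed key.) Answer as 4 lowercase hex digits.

e8ad

Key hex bytes bb 66 1f is exactly B = 3 bytes: K' = bb 66 1f.
K' ⊕ ipad = 8d 50 29.
Inner input = 8d 50 29 ∥ 6f a7 ee 8b.
Inner hash: even-index sum = 488 mod 256 = 232; odd-index sum = 429 mod 256 = 173 → e8 ad.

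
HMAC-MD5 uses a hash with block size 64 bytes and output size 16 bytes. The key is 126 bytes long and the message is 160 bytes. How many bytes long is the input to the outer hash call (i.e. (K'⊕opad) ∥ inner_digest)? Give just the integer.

80

Key is 126 > 64 bytes, so it is hashed to 16 bytes then zero-padded to 64: |K'| = 64.
Outer input = (K'⊕opad) ∥ H(inner) → 64 + 16 = 80 bytes.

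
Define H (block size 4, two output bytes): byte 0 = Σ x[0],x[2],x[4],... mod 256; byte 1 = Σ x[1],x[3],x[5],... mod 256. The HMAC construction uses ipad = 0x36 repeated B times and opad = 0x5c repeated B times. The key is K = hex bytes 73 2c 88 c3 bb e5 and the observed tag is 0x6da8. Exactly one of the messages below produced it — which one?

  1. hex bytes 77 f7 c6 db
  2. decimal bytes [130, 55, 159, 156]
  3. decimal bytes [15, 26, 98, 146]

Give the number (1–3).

Key hex bytes 73 2c 88 c3 bb e5 is 6 bytes > B = 4, so hash it first: H(key) = b6 d4, then zero-pad to 4 bytes: K' = b6 d4 00 00.
K' ⊕ ipad = 80 e2 36 36; K' ⊕ opad = ea 88 5c 5c.
m1: inner = H(80 e2 36 36 77 f7 c6 db) = f3 ea; tag = H(ea 88 5c 5c f3 ea) = 39ce
m2: inner = H(80 e2 36 36 82 37 9f 9c) = d7 eb; tag = H(ea 88 5c 5c d7 eb) = 1dcf
m3: inner = H(80 e2 36 36 0f 1a 62 92) = 27 c4; tag = H(ea 88 5c 5c 27 c4) = 6da8 ← matches

3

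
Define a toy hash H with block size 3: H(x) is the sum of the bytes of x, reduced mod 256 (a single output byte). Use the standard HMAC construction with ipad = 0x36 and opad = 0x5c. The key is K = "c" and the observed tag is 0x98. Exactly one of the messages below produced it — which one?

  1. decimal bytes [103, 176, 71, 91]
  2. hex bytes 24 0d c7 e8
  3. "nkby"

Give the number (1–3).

2

Key "c" = 63 is 1 byte ≤ B = 3; zero-pad to 3 bytes: K' = 63 00 00.
K' ⊕ ipad = 55 36 36; K' ⊕ opad = 3f 5c 5c.
m1: inner = H(55 36 36 67 b0 47 5b) = 7a; tag = H(3f 5c 5c 7a) = 71
m2: inner = H(55 36 36 24 0d c7 e8) = a1; tag = H(3f 5c 5c a1) = 98 ← matches
m3: inner = H(55 36 36 6e 6b 62 79) = 75; tag = H(3f 5c 5c 75) = 6c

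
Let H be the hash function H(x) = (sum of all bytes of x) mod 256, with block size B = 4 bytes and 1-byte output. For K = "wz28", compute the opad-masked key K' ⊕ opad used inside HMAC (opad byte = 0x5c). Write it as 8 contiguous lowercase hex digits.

2b266e64

Key "wz28" = 77 7a 32 38 is exactly B = 4 bytes: K' = 77 7a 32 38.
XOR each byte with 0x5c: 77⊕5c=2b, 7a⊕5c=26, 32⊕5c=6e, 38⊕5c=64.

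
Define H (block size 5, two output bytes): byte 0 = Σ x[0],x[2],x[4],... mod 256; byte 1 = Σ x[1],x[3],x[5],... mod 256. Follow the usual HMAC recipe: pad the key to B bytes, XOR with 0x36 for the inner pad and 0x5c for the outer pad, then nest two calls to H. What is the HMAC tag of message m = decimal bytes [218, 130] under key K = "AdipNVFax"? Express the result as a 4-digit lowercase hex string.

6fa1

Key "AdipNVFax" = 41 64 69 70 4e 56 46 61 78 is 9 bytes > B = 5, so hash it first: H(key) = b6 8b, then zero-pad to 5 bytes: K' = b6 8b 00 00 00.
K' ⊕ ipad = 80 bd 36 36 36.  K' ⊕ opad = ea d7 5c 5c 5c.
Inner input = (K'⊕ipad) ∥ m = 80 bd 36 36 36 ∥ da 82.
Inner hash: even-index sum = 366 mod 256 = 110; odd-index sum = 461 mod 256 = 205 → 6e cd.
Outer input = (K'⊕opad) ∥ inner = ea d7 5c 5c 5c ∥ 6e cd.
Outer hash (tag): even-index sum = 623 mod 256 = 111; odd-index sum = 417 mod 256 = 161 → 6f a1.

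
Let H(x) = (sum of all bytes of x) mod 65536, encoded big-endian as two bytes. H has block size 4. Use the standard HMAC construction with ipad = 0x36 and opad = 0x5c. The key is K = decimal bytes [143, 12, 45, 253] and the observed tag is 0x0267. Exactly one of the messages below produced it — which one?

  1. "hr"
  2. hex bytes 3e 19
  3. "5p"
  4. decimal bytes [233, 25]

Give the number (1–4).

2

Key decimal bytes [143, 12, 45, 253] = 8f 0c 2d fd is exactly B = 4 bytes: K' = 8f 0c 2d fd.
K' ⊕ ipad = b9 3a 1b cb; K' ⊕ opad = d3 50 71 a1.
m1: inner = H(b9 3a 1b cb 68 72) = 02 b3; tag = H(d3 50 71 a1 02 b3) = 02ea
m2: inner = H(b9 3a 1b cb 3e 19) = 02 30; tag = H(d3 50 71 a1 02 30) = 0267 ← matches
m3: inner = H(b9 3a 1b cb 35 70) = 02 7e; tag = H(d3 50 71 a1 02 7e) = 02b5
m4: inner = H(b9 3a 1b cb e9 19) = 02 db; tag = H(d3 50 71 a1 02 db) = 0312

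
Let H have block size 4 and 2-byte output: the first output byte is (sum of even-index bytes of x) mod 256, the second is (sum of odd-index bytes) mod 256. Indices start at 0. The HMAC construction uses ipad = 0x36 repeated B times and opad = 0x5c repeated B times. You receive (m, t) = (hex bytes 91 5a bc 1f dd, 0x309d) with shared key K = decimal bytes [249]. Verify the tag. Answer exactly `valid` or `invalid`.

valid

Key decimal bytes [249] = f9 is 1 byte ≤ B = 4; zero-pad to 4 bytes: K' = f9 00 00 00.
K' ⊕ ipad = cf 36 36 36; K' ⊕ opad = a5 5c 5c 5c.
Inner hash: even-index sum = 815 mod 256 = 47; odd-index sum = 229 mod 256 = 229 → 2f e5.
Outer hash (recomputed tag): even-index sum = 304 mod 256 = 48; odd-index sum = 413 mod 256 = 157 → 30 9d.
Recomputed tag = 309d; claimed = 309d → match.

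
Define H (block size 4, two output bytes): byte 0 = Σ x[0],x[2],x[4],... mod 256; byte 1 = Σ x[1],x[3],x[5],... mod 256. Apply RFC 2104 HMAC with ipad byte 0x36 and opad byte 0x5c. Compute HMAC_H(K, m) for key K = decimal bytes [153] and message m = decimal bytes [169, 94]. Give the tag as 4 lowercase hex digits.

af82

Key decimal bytes [153] = 99 is 1 byte ≤ B = 4; zero-pad to 4 bytes: K' = 99 00 00 00.
K' ⊕ ipad = af 36 36 36.  K' ⊕ opad = c5 5c 5c 5c.
Inner input = (K'⊕ipad) ∥ m = af 36 36 36 ∥ a9 5e.
Inner hash: even-index sum = 398 mod 256 = 142; odd-index sum = 202 mod 256 = 202 → 8e ca.
Outer input = (K'⊕opad) ∥ inner = c5 5c 5c 5c ∥ 8e ca.
Outer hash (tag): even-index sum = 431 mod 256 = 175; odd-index sum = 386 mod 256 = 130 → af 82.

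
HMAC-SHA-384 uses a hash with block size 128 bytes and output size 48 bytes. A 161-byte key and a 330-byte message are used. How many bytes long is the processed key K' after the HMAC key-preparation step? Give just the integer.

128

Key is 161 > 128 bytes, so it is hashed to 48 bytes then zero-padded to 128: |K'| = 128.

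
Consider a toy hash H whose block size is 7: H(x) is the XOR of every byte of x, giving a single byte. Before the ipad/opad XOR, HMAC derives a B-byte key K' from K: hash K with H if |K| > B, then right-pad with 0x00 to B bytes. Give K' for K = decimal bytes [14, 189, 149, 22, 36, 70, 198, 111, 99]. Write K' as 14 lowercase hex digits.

|K| = 9 > B = 7, so first hash the key.
H(K): XOR 0e⊕bd⊕95⊕16⊕24⊕46⊕c6⊕6f⊕63 = 98.
Zero-pad H(K) = 98 to 7 bytes: K' = 98 00 00 00 00 00 00.

98000000000000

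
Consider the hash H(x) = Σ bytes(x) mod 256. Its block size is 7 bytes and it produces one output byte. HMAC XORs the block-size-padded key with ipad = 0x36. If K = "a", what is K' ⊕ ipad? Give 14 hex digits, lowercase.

57363636363636

Key "a" = 61 is 1 byte ≤ B = 7; zero-pad to 7 bytes: K' = 61 00 00 00 00 00 00.
XOR each byte with 0x36: 61⊕36=57, 00⊕36=36, 00⊕36=36, 00⊕36=36, 00⊕36=36, 00⊕36=36, 00⊕36=36.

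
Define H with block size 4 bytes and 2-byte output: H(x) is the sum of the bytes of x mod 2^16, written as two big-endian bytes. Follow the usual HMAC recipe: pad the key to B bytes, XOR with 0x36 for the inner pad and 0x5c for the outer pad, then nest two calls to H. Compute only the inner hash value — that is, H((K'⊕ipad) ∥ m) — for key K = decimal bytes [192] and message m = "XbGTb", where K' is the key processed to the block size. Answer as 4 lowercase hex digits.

Key decimal bytes [192] = c0 is 1 byte ≤ B = 4; zero-pad to 4 bytes: K' = c0 00 00 00.
K' ⊕ ipad = f6 36 36 36.
Inner input = f6 36 36 36 ∥ 58 62 47 54 62.
Inner hash: sum = 246+54+54+54+88+98+71+84+98 = 847 → 03 4f.

034f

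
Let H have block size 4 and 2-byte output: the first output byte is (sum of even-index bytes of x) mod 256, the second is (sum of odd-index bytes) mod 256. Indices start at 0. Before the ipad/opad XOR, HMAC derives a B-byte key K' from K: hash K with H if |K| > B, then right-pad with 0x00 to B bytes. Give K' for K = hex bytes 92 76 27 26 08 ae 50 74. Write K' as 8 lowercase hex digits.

|K| = 8 > B = 4, so first hash the key.
H(K): even-index sum = 273 mod 256 = 17; odd-index sum = 446 mod 256 = 190 → 11 be.
Zero-pad H(K) = 11 be to 4 bytes: K' = 11 be 00 00.

11be0000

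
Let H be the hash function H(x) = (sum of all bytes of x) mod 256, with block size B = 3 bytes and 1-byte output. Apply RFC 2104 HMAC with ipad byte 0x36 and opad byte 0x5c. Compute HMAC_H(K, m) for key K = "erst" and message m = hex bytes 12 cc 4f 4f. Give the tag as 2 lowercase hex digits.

Key "erst" = 65 72 73 74 is 4 bytes > B = 3, so hash it first: H(key) = be, then zero-pad to 3 bytes: K' = be 00 00.
K' ⊕ ipad = 88 36 36.  K' ⊕ opad = e2 5c 5c.
Inner input = (K'⊕ipad) ∥ m = 88 36 36 ∥ 12 cc 4f 4f.
Inner hash: sum = 136+54+54+18+204+79+79 = 624; mod 256 = 112 → 70.
Outer input = (K'⊕opad) ∥ inner = e2 5c 5c ∥ 70.
Outer hash (tag): sum = 226+92+92+112 = 522; mod 256 = 10 → 0a.

0a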